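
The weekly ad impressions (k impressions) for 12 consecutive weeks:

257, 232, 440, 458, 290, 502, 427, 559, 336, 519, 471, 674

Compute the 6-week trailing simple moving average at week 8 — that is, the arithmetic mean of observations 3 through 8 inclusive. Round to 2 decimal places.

Sum of periods 3–8: 440 + 458 + 290 + 502 + 427 + 559 = 2676
Divide by 6: 2676 / 6 = 446.00

446.00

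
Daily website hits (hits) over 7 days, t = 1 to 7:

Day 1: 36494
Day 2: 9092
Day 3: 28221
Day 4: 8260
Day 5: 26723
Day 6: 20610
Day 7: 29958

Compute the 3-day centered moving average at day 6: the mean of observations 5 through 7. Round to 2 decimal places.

25763.67

Sum of periods 5–7: 26723 + 20610 + 29958 = 77291
Divide by 3: 77291 / 3 = 25763.67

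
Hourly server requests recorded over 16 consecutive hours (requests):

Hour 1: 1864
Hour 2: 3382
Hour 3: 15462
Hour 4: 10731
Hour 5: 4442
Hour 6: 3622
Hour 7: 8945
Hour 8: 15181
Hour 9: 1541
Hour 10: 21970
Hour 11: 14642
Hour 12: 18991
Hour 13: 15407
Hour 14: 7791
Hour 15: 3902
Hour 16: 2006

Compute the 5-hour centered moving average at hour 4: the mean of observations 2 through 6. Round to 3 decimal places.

Sum of periods 2–6: 3382 + 15462 + 10731 + 4442 + 3622 = 37639
Divide by 5: 37639 / 5 = 7527.800

7527.800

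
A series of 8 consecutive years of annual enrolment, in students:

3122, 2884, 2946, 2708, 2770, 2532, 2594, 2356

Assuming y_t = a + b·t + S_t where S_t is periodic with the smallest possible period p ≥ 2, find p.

2

First differences y_{t+1} − y_t: -238, 62, -238, 62, -238, 62, …
The difference pattern repeats every 2 terms and not for any smaller step, so p = 2.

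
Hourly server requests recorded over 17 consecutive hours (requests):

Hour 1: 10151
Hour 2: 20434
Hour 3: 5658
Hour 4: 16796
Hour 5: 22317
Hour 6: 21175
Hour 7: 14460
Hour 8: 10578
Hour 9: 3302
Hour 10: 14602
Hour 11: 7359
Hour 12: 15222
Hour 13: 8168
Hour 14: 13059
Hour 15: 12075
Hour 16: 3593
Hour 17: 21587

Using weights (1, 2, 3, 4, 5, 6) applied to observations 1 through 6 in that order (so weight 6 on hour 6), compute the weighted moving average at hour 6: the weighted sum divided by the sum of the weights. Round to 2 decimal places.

Weighted sum: 1·10151 + 2·20434 + 3·5658 + 4·16796 + 5·22317 + 6·21175 = 10151 + 40868 + 16974 + 67184 + 111585 + 127050 = 373812
Weight total: 1 + 2 + 3 + 4 + 5 + 6 = 21
WMA = 373812 / 21 = 17800.57

17800.57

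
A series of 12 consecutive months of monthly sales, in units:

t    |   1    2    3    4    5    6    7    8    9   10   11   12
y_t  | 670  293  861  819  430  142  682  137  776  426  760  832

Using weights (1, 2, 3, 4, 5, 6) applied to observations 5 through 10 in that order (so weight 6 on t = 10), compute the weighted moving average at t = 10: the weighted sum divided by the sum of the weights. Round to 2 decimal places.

464.00

Weighted sum: 1·430 + 2·142 + 3·682 + 4·137 + 5·776 + 6·426 = 430 + 284 + 2046 + 548 + 3880 + 2556 = 9744
Weight total: 1 + 2 + 3 + 4 + 5 + 6 = 21
WMA = 9744 / 21 = 464.00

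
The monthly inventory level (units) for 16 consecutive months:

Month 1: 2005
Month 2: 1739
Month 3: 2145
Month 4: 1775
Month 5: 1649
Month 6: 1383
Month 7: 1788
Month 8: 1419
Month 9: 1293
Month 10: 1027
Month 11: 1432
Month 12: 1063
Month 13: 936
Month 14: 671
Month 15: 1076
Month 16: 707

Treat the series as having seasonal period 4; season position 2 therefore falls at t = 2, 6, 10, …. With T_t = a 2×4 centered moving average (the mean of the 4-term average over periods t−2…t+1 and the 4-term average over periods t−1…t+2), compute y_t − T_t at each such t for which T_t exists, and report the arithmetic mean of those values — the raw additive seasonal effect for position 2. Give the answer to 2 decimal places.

Season position 2 occurs at t = 6, 10, 14 (where T_t is defined).
t=6: T_6 = 1604.2500; y_6 − T_6 = 1383 − 1604.2500 = -221.2500
t=10: T_10 = 1248.2500; y_10 − T_10 = 1027 − 1248.2500 = -221.2500
t=14: T_14 = 892.0000; y_14 − T_14 = 671 − 892.0000 = -221.0000
Mean deviation: (-221.2500 + -221.2500 + -221.0000) / 3 = -221.17

-221.17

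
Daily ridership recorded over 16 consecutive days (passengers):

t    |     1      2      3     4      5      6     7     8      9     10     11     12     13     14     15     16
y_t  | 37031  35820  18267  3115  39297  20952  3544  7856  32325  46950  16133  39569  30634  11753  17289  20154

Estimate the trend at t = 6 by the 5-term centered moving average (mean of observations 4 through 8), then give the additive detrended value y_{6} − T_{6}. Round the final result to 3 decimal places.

Trend T_6 = (3115 + 39297 + 20952 + 3544 + 7856) / 5 = 74764/5 = 14952.80000
Detrended value: 20952 − 14952.80000 = 5999.200

5999.200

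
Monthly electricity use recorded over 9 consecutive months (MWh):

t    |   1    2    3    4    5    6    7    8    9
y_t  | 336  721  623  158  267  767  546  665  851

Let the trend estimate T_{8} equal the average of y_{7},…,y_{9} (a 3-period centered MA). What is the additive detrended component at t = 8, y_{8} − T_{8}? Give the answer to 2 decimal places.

-22.33

Trend T_8 = (546 + 665 + 851) / 3 = 2062/3 = 687.3333
Detrended value: 665 − 687.3333 = -22.33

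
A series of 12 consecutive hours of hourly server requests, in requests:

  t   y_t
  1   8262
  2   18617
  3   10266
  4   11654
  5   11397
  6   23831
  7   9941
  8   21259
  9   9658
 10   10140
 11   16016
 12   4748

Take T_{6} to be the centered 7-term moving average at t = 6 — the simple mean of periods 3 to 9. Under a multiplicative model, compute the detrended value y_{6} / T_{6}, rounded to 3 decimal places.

Trend T_6 = (10266 + 11654 + 11397 + 23831 + 9941 + 21259 + 9658) / 7 = 98006/7 = 14000.85714
Ratio to trend: 23831 / 14000.85714 = 1.702

1.702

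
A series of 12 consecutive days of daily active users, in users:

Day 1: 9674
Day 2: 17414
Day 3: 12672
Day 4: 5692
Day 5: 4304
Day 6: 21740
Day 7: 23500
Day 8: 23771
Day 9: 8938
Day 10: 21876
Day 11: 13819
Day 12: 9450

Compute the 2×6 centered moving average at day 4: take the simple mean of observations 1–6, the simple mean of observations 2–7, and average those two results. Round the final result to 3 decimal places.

Sum over 1–6: 9674 + 17414 + 12672 + 5692 + 4304 + 21740 = 71496
Sum over 2–7: 17414 + 12672 + 5692 + 4304 + 21740 + 23500 = 85322
CMA at t=4 = (71496 + 85322) / (2·6) = 156818 / 12 = 13068.167

13068.167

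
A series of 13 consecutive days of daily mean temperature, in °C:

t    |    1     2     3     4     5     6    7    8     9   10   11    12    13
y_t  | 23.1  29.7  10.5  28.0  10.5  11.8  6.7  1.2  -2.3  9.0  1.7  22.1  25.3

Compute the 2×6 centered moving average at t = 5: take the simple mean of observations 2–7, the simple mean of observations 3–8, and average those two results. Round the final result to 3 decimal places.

Sum over 2–7: 29.7 + 10.5 + 28.0 + 10.5 + 11.8 + 6.7 = 97.2
Sum over 3–8: 10.5 + 28.0 + 10.5 + 11.8 + 6.7 + 1.2 = 68.7
CMA at t=5 = (97.2 + 68.7) / (2·6) = 165.9 / 12 = 13.825

13.825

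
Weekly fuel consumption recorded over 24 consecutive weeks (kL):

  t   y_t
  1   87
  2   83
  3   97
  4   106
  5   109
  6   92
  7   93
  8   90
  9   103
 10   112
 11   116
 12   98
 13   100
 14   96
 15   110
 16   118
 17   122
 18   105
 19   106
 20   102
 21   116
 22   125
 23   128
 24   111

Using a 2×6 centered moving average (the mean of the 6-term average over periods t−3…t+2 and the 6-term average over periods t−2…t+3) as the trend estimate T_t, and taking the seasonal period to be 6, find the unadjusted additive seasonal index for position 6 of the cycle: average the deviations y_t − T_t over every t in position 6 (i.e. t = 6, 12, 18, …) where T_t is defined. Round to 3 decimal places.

Season position 6 occurs at t = 6, 12, 18 (where T_t is defined).
t=6: T_6 = 98.33333; y_6 − T_6 = 92 − 98.33333 = -6.33333
t=12: T_12 = 104.75000; y_12 − T_12 = 98 − 104.75000 = -6.75000
t=18: T_18 = 111.00000; y_18 − T_18 = 105 − 111.00000 = -6.00000
Mean deviation: (-6.33333 + -6.75000 + -6.00000) / 3 = -6.361

-6.361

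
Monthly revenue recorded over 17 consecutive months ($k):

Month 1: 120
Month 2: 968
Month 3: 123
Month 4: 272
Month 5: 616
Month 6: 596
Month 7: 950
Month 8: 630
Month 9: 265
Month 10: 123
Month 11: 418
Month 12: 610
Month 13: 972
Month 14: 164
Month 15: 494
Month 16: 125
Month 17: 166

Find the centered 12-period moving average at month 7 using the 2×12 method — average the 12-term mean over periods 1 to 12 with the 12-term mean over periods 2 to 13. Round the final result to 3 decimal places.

Sum over 1–12: 120 + 968 + 123 + 272 + 616 + 596 + 950 + 630 + 265 + 123 + 418 + 610 = 5691
Sum over 2–13: 968 + 123 + 272 + 616 + 596 + 950 + 630 + 265 + 123 + 418 + 610 + 972 = 6543
CMA at t=7 = (5691 + 6543) / (2·12) = 12234 / 24 = 509.750

509.750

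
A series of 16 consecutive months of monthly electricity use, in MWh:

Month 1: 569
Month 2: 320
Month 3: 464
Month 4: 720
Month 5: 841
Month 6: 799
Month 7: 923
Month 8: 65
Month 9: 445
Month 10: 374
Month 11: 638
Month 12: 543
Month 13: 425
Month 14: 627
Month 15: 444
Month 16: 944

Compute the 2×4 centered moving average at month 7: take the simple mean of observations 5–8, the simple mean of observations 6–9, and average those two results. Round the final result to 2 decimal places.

Sum over 5–8: 841 + 799 + 923 + 65 = 2628
Sum over 6–9: 799 + 923 + 65 + 445 = 2232
CMA at t=7 = (2628 + 2232) / (2·4) = 4860 / 8 = 607.50

607.50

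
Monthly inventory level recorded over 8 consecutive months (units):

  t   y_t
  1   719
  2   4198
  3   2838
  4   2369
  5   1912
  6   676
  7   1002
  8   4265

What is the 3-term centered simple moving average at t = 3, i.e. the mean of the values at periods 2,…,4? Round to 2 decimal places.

Sum of periods 2–4: 4198 + 2838 + 2369 = 9405
Divide by 3: 9405 / 3 = 3135.00

3135.00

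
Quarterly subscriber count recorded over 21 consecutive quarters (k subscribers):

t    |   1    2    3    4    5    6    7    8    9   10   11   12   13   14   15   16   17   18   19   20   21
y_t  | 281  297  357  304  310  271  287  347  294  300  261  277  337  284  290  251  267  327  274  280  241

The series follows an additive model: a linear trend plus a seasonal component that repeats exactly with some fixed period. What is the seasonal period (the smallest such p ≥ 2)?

First differences y_{t+1} − y_t: 16, 60, -53, 6, -39, 16, 60, -53, 6, -39, 16, 60, …
The difference pattern repeats every 5 terms and not for any smaller step, so p = 5.

5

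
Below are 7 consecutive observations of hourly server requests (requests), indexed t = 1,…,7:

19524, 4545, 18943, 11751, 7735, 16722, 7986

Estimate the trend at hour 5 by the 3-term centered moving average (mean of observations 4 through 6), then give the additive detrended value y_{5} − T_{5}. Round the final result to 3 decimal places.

-4334.333

Trend T_5 = (11751 + 7735 + 16722) / 3 = 36208/3 = 12069.33333
Detrended value: 7735 − 12069.33333 = -4334.333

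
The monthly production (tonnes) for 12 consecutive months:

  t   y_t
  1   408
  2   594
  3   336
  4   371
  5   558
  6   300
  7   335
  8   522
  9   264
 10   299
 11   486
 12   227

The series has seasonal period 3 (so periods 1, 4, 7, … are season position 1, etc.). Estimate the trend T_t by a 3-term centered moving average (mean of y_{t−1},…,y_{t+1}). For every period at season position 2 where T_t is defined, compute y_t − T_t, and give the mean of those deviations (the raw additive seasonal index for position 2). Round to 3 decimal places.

Season position 2 occurs at t = 2, 5, 8, 11 (where T_t is defined).
t=2: T_2 = 446.00000; y_2 − T_2 = 594 − 446.00000 = 148.00000
t=5: T_5 = 409.66667; y_5 − T_5 = 558 − 409.66667 = 148.33333
t=8: T_8 = 373.66667; y_8 − T_8 = 522 − 373.66667 = 148.33333
t=11: T_11 = 337.33333; y_11 − T_11 = 486 − 337.33333 = 148.66667
Mean deviation: (148.00000 + 148.33333 + 148.33333 + 148.66667) / 4 = 148.333

148.333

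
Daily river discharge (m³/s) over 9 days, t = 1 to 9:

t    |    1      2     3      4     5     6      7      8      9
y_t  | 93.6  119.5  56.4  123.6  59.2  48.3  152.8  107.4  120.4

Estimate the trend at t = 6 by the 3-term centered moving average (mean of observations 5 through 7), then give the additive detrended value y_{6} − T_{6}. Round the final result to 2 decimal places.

-38.47

Trend T_6 = (59.2 + 48.3 + 152.8) / 3 = 260.3/3 = 86.7667
Detrended value: 48.3 − 86.7667 = -38.47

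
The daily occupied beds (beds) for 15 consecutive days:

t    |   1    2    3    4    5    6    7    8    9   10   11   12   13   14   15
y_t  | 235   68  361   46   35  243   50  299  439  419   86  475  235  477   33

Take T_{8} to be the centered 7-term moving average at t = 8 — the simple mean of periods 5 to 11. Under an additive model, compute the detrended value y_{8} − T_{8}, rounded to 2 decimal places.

74.57

Trend T_8 = (35 + 243 + 50 + 299 + 439 + 419 + 86) / 7 = 1571/7 = 224.4286
Detrended value: 299 − 224.4286 = 74.57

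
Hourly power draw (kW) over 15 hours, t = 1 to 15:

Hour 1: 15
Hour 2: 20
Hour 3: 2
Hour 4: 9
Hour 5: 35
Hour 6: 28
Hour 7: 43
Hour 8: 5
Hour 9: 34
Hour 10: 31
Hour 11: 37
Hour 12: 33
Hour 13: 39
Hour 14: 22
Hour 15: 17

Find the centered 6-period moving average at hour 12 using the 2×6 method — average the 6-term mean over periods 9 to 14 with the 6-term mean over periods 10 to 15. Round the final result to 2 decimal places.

Sum over 9–14: 34 + 31 + 37 + 33 + 39 + 22 = 196
Sum over 10–15: 31 + 37 + 33 + 39 + 22 + 17 = 179
CMA at t=12 = (196 + 179) / (2·6) = 375 / 12 = 31.25

31.25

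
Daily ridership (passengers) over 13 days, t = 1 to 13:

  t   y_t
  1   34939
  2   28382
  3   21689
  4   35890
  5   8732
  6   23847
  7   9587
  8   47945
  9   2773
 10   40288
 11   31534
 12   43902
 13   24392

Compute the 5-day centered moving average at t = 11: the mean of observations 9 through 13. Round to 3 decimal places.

28577.800

Sum of periods 9–13: 2773 + 40288 + 31534 + 43902 + 24392 = 142889
Divide by 5: 142889 / 5 = 28577.800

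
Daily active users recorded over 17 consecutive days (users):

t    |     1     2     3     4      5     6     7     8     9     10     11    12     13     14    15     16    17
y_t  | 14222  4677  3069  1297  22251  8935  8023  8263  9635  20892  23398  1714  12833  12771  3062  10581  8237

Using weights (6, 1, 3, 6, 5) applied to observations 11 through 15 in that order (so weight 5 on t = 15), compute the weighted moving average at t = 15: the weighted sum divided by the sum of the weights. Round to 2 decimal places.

Weighted sum: 6·23398 + 1·1714 + 3·12833 + 6·12771 + 5·3062 = 140388 + 1714 + 38499 + 76626 + 15310 = 272537
Weight total: 6 + 1 + 3 + 6 + 5 = 21
WMA = 272537 / 21 = 12977.95

12977.95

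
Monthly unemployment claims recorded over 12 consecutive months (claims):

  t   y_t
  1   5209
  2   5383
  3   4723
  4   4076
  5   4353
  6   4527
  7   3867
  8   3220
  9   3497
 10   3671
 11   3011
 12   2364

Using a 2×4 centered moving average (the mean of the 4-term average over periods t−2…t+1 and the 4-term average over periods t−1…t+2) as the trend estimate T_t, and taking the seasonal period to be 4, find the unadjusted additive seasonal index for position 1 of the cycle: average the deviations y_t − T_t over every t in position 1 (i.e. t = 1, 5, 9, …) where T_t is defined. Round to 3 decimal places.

Season position 1 occurs at t = 5, 9 (where T_t is defined).
t=5: T_5 = 4312.75000; y_5 − T_5 = 4353 − 4312.75000 = 40.25000
t=9: T_9 = 3456.75000; y_9 − T_9 = 3497 − 3456.75000 = 40.25000
Mean deviation: (40.25000 + 40.25000) / 2 = 40.250

40.250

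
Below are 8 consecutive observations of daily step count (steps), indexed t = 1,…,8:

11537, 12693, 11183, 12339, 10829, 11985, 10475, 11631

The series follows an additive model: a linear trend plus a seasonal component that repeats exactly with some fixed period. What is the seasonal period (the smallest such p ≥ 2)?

First differences y_{t+1} − y_t: 1156, -1510, 1156, -1510, 1156, -1510, …
The difference pattern repeats every 2 terms and not for any smaller step, so p = 2.

2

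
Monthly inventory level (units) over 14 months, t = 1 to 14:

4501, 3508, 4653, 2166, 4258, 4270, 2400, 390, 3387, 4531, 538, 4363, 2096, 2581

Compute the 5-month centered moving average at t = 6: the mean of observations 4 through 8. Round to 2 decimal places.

Sum of periods 4–8: 2166 + 4258 + 4270 + 2400 + 390 = 13484
Divide by 5: 13484 / 5 = 2696.80

2696.80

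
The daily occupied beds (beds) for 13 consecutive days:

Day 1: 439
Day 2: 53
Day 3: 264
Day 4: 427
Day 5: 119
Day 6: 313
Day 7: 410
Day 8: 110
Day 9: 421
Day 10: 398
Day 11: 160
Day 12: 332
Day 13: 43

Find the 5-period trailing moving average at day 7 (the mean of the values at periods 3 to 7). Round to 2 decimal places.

306.60

Sum of periods 3–7: 264 + 427 + 119 + 313 + 410 = 1533
Divide by 5: 1533 / 5 = 306.60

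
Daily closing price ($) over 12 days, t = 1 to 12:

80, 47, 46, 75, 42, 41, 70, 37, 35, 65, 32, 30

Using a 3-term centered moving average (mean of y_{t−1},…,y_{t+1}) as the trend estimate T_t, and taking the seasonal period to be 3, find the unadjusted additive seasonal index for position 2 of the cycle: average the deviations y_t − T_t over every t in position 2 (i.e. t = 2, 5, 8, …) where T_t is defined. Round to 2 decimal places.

-10.50

Season position 2 occurs at t = 2, 5, 8, 11 (where T_t is defined).
t=2: T_2 = 57.6667; y_2 − T_2 = 47 − 57.6667 = -10.6667
t=5: T_5 = 52.6667; y_5 − T_5 = 42 − 52.6667 = -10.6667
t=8: T_8 = 47.3333; y_8 − T_8 = 37 − 47.3333 = -10.3333
t=11: T_11 = 42.3333; y_11 − T_11 = 32 − 42.3333 = -10.3333
Mean deviation: (-10.6667 + -10.6667 + -10.3333 + -10.3333) / 4 = -10.50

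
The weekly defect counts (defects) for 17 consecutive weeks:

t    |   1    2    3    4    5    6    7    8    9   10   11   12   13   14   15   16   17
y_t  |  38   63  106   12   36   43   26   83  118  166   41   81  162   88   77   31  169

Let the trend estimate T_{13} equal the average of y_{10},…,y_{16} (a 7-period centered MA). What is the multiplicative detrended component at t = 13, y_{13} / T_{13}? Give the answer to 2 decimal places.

1.76

Trend T_13 = (166 + 41 + 81 + 162 + 88 + 77 + 31) / 7 = 646/7 = 92.2857
Ratio to trend: 162 / 92.2857 = 1.76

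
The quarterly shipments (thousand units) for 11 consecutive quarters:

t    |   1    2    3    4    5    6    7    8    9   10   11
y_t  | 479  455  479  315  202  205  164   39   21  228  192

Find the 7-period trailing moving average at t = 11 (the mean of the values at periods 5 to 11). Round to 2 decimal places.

Sum of periods 5–11: 202 + 205 + 164 + 39 + 21 + 228 + 192 = 1051
Divide by 7: 1051 / 7 = 150.14

150.14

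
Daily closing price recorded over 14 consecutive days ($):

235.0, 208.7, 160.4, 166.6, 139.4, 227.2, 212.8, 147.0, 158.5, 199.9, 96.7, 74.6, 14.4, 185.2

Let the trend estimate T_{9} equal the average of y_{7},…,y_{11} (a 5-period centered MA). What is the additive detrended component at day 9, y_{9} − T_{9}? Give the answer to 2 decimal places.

-4.48

Trend T_9 = (212.8 + 147.0 + 158.5 + 199.9 + 96.7) / 5 = 814.9/5 = 162.9800
Detrended value: 158.5 − 162.9800 = -4.48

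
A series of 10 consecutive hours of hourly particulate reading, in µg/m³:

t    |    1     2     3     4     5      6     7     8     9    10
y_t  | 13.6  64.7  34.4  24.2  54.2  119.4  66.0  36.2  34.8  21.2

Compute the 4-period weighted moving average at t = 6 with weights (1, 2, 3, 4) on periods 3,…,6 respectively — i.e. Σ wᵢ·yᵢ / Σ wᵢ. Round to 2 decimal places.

72.30

Weighted sum: 1·34.4 + 2·24.2 + 3·54.2 + 4·119.4 = 34.4 + 48.4 + 162.6 + 477.6 = 723.0
Weight total: 1 + 2 + 3 + 4 = 10
WMA = 723.0 / 10 = 72.30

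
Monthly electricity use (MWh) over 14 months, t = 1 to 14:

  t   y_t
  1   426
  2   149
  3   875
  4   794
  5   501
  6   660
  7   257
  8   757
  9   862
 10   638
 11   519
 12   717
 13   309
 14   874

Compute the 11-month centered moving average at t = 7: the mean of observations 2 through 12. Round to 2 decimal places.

611.73

Sum of periods 2–12: 149 + 875 + 794 + 501 + 660 + 257 + 757 + 862 + 638 + 519 + 717 = 6729
Divide by 11: 6729 / 11 = 611.73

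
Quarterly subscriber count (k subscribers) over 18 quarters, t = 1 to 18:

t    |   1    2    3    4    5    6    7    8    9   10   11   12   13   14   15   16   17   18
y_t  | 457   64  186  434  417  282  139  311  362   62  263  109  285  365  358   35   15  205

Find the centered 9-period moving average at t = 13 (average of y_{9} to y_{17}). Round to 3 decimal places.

206.000

Sum of periods 9–17: 362 + 62 + 263 + 109 + 285 + 365 + 358 + 35 + 15 = 1854
Divide by 9: 1854 / 9 = 206.000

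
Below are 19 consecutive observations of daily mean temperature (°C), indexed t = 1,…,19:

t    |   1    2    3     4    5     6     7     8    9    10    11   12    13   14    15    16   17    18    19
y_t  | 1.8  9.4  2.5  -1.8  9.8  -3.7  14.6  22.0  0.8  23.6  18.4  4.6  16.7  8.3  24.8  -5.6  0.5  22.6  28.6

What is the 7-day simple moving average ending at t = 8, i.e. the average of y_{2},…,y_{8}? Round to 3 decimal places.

7.543

Sum of periods 2–8: 9.4 + 2.5 + (-1.8) + 9.8 + (-3.7) + 14.6 + 22.0 = 52.8
Divide by 7: 52.8 / 7 = 7.543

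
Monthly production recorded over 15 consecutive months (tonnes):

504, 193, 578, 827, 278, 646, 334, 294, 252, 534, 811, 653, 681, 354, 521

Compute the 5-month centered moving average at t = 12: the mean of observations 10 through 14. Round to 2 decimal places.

606.60

Sum of periods 10–14: 534 + 811 + 653 + 681 + 354 = 3033
Divide by 5: 3033 / 5 = 606.60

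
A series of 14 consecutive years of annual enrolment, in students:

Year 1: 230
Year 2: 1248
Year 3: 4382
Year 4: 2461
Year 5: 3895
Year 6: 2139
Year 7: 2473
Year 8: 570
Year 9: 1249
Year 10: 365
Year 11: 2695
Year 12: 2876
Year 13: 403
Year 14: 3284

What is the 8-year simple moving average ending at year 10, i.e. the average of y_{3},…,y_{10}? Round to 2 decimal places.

Sum of periods 3–10: 4382 + 2461 + 3895 + 2139 + 2473 + 570 + 1249 + 365 = 17534
Divide by 8: 17534 / 8 = 2191.75

2191.75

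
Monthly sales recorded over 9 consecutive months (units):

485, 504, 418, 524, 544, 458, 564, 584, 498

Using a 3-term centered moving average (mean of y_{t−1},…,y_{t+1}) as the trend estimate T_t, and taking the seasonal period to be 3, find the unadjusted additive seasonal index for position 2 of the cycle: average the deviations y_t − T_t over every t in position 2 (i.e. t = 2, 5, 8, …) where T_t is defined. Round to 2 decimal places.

Season position 2 occurs at t = 2, 5, 8 (where T_t is defined).
t=2: T_2 = 469.0000; y_2 − T_2 = 504 − 469.0000 = 35.0000
t=5: T_5 = 508.6667; y_5 − T_5 = 544 − 508.6667 = 35.3333
t=8: T_8 = 548.6667; y_8 − T_8 = 584 − 548.6667 = 35.3333
Mean deviation: (35.0000 + 35.3333 + 35.3333) / 3 = 35.22

35.22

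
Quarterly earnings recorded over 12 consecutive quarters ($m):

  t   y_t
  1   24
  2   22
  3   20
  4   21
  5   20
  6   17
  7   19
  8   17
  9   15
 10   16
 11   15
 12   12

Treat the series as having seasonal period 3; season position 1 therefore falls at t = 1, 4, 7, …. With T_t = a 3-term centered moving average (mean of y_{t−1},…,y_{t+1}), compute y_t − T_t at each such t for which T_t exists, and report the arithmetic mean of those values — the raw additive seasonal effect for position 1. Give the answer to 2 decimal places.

Season position 1 occurs at t = 4, 7, 10 (where T_t is defined).
t=4: T_4 = 20.3333; y_4 − T_4 = 21 − 20.3333 = 0.6667
t=7: T_7 = 17.6667; y_7 − T_7 = 19 − 17.6667 = 1.3333
t=10: T_10 = 15.3333; y_10 − T_10 = 16 − 15.3333 = 0.6667
Mean deviation: (0.6667 + 1.3333 + 0.6667) / 3 = 0.89

0.89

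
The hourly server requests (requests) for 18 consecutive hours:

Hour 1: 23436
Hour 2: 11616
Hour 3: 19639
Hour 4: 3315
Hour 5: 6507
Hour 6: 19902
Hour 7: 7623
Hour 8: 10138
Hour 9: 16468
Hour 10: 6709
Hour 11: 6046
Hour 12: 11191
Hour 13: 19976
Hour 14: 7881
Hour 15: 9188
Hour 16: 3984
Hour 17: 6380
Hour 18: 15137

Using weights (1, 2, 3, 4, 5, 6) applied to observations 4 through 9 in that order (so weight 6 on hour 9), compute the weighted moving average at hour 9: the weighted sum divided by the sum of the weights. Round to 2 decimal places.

Weighted sum: 1·3315 + 2·6507 + 3·19902 + 4·7623 + 5·10138 + 6·16468 = 3315 + 13014 + 59706 + 30492 + 50690 + 98808 = 256025
Weight total: 1 + 2 + 3 + 4 + 5 + 6 = 21
WMA = 256025 / 21 = 12191.67

12191.67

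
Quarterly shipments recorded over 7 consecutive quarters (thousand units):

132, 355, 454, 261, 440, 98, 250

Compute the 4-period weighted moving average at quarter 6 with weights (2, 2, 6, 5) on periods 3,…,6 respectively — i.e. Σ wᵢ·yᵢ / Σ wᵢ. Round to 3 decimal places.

304.000

Weighted sum: 2·454 + 2·261 + 6·440 + 5·98 = 908 + 522 + 2640 + 490 = 4560
Weight total: 2 + 2 + 6 + 5 = 15
WMA = 4560 / 15 = 304.000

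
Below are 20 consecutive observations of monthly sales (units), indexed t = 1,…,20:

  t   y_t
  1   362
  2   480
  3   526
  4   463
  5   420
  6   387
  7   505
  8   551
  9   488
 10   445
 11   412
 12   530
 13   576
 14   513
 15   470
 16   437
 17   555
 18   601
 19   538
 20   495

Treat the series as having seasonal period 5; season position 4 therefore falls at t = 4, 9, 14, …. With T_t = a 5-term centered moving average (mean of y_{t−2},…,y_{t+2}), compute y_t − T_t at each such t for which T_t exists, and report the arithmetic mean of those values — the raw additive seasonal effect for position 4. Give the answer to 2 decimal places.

7.80

Season position 4 occurs at t = 4, 9, 14 (where T_t is defined).
t=4: T_4 = 455.2000; y_4 − T_4 = 463 − 455.2000 = 7.8000
t=9: T_9 = 480.2000; y_9 − T_9 = 488 − 480.2000 = 7.8000
t=14: T_14 = 505.2000; y_14 − T_14 = 513 − 505.2000 = 7.8000
Mean deviation: (7.8000 + 7.8000 + 7.8000) / 3 = 7.80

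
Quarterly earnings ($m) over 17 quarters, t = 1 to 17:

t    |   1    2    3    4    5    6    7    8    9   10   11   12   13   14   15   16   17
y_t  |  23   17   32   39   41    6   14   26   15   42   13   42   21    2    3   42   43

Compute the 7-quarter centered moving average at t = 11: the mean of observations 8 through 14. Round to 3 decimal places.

23.000

Sum of periods 8–14: 26 + 15 + 42 + 13 + 42 + 21 + 2 = 161
Divide by 7: 161 / 7 = 23.000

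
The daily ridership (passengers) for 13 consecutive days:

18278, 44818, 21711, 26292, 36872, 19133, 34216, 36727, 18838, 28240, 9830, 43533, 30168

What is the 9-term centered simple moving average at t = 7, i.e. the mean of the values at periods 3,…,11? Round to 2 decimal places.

Sum of periods 3–11: 21711 + 26292 + 36872 + 19133 + 34216 + 36727 + 18838 + 28240 + 9830 = 231859
Divide by 9: 231859 / 9 = 25762.11

25762.11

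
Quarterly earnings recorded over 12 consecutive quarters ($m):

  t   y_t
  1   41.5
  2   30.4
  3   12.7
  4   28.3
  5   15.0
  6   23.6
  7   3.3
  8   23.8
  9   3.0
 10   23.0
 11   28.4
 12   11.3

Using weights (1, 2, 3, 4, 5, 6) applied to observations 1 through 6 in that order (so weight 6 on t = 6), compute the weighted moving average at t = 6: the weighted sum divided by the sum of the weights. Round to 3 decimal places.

Weighted sum: 1·41.5 + 2·30.4 + 3·12.7 + 4·28.3 + 5·15.0 + 6·23.6 = 41.5 + 60.8 + 38.1 + 113.2 + 75.0 + 141.6 = 470.2
Weight total: 1 + 2 + 3 + 4 + 5 + 6 = 21
WMA = 470.2 / 21 = 22.390

22.390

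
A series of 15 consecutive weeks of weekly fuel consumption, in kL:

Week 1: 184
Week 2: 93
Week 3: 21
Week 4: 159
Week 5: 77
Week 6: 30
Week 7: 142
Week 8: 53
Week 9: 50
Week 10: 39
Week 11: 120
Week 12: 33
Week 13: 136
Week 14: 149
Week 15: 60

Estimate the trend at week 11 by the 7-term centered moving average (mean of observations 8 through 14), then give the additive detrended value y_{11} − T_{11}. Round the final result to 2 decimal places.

37.14

Trend T_11 = (53 + 50 + 39 + 120 + 33 + 136 + 149) / 7 = 580/7 = 82.8571
Detrended value: 120 − 82.8571 = 37.14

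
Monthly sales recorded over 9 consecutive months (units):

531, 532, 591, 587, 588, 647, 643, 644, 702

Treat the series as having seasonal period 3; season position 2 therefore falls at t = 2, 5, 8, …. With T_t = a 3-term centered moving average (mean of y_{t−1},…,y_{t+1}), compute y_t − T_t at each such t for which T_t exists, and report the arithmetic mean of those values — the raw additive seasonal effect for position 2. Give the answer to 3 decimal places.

Season position 2 occurs at t = 2, 5, 8 (where T_t is defined).
t=2: T_2 = 551.33333; y_2 − T_2 = 532 − 551.33333 = -19.33333
t=5: T_5 = 607.33333; y_5 − T_5 = 588 − 607.33333 = -19.33333
t=8: T_8 = 663.00000; y_8 − T_8 = 644 − 663.00000 = -19.00000
Mean deviation: (-19.33333 + -19.33333 + -19.00000) / 3 = -19.222

-19.222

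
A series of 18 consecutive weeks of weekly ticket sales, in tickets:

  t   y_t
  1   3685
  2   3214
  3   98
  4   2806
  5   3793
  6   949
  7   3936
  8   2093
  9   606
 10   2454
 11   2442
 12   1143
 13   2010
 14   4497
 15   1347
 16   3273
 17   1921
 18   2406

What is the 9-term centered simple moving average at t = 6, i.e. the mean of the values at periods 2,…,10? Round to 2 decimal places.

2216.56

Sum of periods 2–10: 3214 + 98 + 2806 + 3793 + 949 + 3936 + 2093 + 606 + 2454 = 19949
Divide by 9: 19949 / 9 = 2216.56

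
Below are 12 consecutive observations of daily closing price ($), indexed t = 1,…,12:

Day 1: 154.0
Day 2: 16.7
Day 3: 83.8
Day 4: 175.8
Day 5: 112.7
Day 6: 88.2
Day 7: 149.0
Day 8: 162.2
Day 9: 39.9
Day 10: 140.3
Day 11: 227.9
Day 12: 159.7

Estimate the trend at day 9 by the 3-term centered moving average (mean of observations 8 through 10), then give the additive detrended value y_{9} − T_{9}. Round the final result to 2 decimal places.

-74.23

Trend T_9 = (162.2 + 39.9 + 140.3) / 3 = 342.4/3 = 114.1333
Detrended value: 39.9 − 114.1333 = -74.23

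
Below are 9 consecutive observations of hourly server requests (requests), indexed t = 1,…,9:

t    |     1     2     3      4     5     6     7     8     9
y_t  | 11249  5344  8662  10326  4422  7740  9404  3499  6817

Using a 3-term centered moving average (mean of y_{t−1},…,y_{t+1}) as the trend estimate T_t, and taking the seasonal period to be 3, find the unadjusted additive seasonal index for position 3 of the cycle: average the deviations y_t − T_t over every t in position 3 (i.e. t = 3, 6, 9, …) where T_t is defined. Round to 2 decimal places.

Season position 3 occurs at t = 3, 6 (where T_t is defined).
t=3: T_3 = 8110.6667; y_3 − T_3 = 8662 − 8110.6667 = 551.3333
t=6: T_6 = 7188.6667; y_6 − T_6 = 7740 − 7188.6667 = 551.3333
Mean deviation: (551.3333 + 551.3333) / 2 = 551.33

551.33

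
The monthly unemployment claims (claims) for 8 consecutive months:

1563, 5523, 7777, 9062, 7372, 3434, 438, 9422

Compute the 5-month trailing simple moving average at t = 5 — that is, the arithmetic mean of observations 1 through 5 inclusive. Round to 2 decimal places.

6259.40

Sum of periods 1–5: 1563 + 5523 + 7777 + 9062 + 7372 = 31297
Divide by 5: 31297 / 5 = 6259.40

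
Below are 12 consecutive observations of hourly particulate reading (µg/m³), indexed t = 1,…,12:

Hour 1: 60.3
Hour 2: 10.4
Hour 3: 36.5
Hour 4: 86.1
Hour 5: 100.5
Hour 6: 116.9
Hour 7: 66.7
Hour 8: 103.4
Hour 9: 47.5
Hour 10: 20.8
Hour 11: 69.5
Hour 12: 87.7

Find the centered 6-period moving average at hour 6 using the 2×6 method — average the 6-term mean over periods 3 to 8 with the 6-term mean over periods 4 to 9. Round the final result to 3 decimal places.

Sum over 3–8: 36.5 + 86.1 + 100.5 + 116.9 + 66.7 + 103.4 = 510.1
Sum over 4–9: 86.1 + 100.5 + 116.9 + 66.7 + 103.4 + 47.5 = 521.1
CMA at t=6 = (510.1 + 521.1) / (2·6) = 1031.2 / 12 = 85.933

85.933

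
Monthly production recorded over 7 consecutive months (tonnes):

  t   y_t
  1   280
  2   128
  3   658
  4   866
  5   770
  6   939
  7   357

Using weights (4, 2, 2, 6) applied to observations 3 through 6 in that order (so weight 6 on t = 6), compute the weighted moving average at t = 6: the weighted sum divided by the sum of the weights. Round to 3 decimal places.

Weighted sum: 4·658 + 2·866 + 2·770 + 6·939 = 2632 + 1732 + 1540 + 5634 = 11538
Weight total: 4 + 2 + 2 + 6 = 14
WMA = 11538 / 14 = 824.143

824.143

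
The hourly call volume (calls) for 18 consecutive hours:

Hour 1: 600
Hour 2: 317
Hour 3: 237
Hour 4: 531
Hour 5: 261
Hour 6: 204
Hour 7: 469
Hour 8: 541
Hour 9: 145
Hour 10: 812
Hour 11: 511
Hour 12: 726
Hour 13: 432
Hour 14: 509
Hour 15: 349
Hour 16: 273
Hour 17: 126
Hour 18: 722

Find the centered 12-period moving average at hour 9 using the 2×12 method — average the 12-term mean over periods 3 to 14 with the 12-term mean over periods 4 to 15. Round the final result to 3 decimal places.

452.833

Sum over 3–14: 237 + 531 + 261 + 204 + 469 + 541 + 145 + 812 + 511 + 726 + 432 + 509 = 5378
Sum over 4–15: 531 + 261 + 204 + 469 + 541 + 145 + 812 + 511 + 726 + 432 + 509 + 349 = 5490
CMA at t=9 = (5378 + 5490) / (2·12) = 10868 / 24 = 452.833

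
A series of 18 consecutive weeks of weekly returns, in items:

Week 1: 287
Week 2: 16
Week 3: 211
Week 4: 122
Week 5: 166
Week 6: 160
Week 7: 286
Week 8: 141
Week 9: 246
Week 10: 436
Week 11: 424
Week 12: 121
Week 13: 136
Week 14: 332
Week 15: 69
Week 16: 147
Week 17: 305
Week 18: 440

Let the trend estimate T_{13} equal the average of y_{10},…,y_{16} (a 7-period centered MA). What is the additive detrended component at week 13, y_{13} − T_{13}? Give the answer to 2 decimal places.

Trend T_13 = (436 + 424 + 121 + 136 + 332 + 69 + 147) / 7 = 1665/7 = 237.8571
Detrended value: 136 − 237.8571 = -101.86

-101.86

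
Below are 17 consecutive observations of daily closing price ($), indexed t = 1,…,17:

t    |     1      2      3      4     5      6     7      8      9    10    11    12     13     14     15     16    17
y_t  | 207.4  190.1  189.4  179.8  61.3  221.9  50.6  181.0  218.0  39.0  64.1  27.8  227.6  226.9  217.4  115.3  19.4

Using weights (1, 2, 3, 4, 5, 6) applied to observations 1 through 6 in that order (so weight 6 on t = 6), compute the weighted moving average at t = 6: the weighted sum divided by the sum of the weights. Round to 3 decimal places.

Weighted sum: 1·207.4 + 2·190.1 + 3·189.4 + 4·179.8 + 5·61.3 + 6·221.9 = 207.4 + 380.2 + 568.2 + 719.2 + 306.5 + 1331.4 = 3512.9
Weight total: 1 + 2 + 3 + 4 + 5 + 6 = 21
WMA = 3512.9 / 21 = 167.281

167.281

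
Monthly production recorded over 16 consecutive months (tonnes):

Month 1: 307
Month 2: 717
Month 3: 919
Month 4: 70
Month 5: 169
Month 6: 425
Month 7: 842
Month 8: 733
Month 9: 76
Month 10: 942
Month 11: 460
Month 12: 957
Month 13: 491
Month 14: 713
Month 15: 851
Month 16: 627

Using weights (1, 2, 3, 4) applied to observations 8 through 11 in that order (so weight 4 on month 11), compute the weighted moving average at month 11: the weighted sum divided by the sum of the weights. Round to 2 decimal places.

555.10

Weighted sum: 1·733 + 2·76 + 3·942 + 4·460 = 733 + 152 + 2826 + 1840 = 5551
Weight total: 1 + 2 + 3 + 4 = 10
WMA = 5551 / 10 = 555.10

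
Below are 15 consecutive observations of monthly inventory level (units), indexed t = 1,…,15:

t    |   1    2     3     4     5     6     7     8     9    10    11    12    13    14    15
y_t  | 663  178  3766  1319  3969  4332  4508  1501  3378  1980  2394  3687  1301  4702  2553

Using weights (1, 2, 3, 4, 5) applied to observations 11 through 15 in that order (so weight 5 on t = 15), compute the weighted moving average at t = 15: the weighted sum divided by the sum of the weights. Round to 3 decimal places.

Weighted sum: 1·2394 + 2·3687 + 3·1301 + 4·4702 + 5·2553 = 2394 + 7374 + 3903 + 18808 + 12765 = 45244
Weight total: 1 + 2 + 3 + 4 + 5 = 15
WMA = 45244 / 15 = 3016.267

3016.267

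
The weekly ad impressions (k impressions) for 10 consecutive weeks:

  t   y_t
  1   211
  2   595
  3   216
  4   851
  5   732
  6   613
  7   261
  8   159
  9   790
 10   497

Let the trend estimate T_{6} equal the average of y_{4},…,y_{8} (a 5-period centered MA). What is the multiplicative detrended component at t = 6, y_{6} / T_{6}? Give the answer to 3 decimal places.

Trend T_6 = (851 + 732 + 613 + 261 + 159) / 5 = 2616/5 = 523.20000
Ratio to trend: 613 / 523.20000 = 1.172

1.172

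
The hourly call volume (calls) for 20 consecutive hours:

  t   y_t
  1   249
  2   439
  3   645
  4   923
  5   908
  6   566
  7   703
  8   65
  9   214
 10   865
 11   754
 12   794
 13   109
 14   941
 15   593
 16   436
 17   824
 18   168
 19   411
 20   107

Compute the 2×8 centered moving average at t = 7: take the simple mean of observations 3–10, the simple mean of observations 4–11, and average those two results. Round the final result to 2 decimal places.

Sum over 3–10: 645 + 923 + 908 + 566 + 703 + 65 + 214 + 865 = 4889
Sum over 4–11: 923 + 908 + 566 + 703 + 65 + 214 + 865 + 754 = 4998
CMA at t=7 = (4889 + 4998) / (2·8) = 9887 / 16 = 617.94

617.94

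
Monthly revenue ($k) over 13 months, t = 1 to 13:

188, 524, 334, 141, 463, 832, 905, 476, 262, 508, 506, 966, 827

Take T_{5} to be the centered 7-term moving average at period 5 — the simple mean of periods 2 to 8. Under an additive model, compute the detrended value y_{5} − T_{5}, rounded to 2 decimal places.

Trend T_5 = (524 + 334 + 141 + 463 + 832 + 905 + 476) / 7 = 3675/7 = 525.0000
Detrended value: 463 − 525.0000 = -62.00

-62.00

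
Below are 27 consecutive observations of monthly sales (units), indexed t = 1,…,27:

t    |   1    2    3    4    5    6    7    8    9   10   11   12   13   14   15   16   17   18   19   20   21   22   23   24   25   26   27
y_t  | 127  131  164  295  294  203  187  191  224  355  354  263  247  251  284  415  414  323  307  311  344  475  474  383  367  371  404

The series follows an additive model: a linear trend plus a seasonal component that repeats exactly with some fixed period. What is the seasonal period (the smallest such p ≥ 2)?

6

First differences y_{t+1} − y_t: 4, 33, 131, -1, -91, -16, 4, 33, 131, -1, -91, -16, 4, 33, …
The difference pattern repeats every 6 terms and not for any smaller step, so p = 6.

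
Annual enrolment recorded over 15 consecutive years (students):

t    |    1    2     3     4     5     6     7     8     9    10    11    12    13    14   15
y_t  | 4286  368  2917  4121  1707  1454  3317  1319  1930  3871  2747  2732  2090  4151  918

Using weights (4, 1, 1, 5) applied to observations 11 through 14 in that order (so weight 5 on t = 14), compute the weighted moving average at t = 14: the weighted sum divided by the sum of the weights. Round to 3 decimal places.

Weighted sum: 4·2747 + 1·2732 + 1·2090 + 5·4151 = 10988 + 2732 + 2090 + 20755 = 36565
Weight total: 4 + 1 + 1 + 5 = 11
WMA = 36565 / 11 = 3324.091

3324.091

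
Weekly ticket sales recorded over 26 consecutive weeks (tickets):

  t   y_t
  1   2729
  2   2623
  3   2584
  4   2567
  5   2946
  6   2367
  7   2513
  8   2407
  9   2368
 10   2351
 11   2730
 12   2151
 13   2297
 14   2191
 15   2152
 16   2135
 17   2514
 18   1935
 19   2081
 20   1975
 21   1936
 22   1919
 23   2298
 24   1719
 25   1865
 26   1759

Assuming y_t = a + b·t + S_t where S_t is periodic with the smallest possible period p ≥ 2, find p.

First differences y_{t+1} − y_t: -106, -39, -17, 379, -579, 146, -106, -39, -17, 379, -579, 146, -106, -39, …
The difference pattern repeats every 6 terms and not for any smaller step, so p = 6.

6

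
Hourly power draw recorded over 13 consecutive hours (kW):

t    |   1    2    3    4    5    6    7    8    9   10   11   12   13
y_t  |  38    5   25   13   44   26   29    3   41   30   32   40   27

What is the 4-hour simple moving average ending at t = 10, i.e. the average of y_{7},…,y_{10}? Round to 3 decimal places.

25.750

Sum of periods 7–10: 29 + 3 + 41 + 30 = 103
Divide by 4: 103 / 4 = 25.750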